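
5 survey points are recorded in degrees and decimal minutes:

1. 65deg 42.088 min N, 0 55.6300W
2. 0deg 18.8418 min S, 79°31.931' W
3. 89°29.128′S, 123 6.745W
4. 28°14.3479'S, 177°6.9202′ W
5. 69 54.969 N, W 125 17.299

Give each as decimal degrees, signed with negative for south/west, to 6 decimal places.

Point 1:
  φ: 65 + 42.088/60 = 65.7014667
  N → positive
  λ: 0 + 55.63/60 = 0.9271667
  W ⇒ negate
Point 2:
  Lat: 0 + 18.8418/60 = 0.3140300
  hemisphere S, so the sign is −
  Lon: 31.931′ = 0.532183°; total 79.5321833
  W → negative
Point 3:
  Lat: 29.128′ = 0.485467°; total 89.4854667
  hemisphere S, so the sign is −
  Lon: 123 + 6.745/60 = 123.1124167
  hemisphere W, so the sign is −
Point 4:
  Latitude: 28 + 14.3479/60 = 28.2391317
  hemisphere S, so the sign is −
  Longitude: 6.9202′ = 0.115337°; total 177.1153367
  W → negative
Point 5:
  φ: 54.969′ = 0.916150°; total 69.9161500
  N ⇒ keep positive
  Lon: 125 + 17.299/60 = 125.2883167
  hemisphere W, so the sign is −

1. 65.701467, -0.927167
2. -0.314030, -79.532183
3. -89.485467, -123.112417
4. -28.239132, -177.115337
5. 69.916150, -125.288317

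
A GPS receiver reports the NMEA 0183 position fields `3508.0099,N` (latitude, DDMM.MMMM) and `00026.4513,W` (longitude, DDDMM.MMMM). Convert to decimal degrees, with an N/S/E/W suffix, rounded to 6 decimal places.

Lat: degrees = first 2 digits = 35, minutes = 8.0099; 35 + 8.0099/60 = 35.1334983
Longitude: degrees = first 3 digits = 0, minutes = 26.4513; 0 + 26.4513/60 = 0.4408550

35.133498° N, 0.440855° W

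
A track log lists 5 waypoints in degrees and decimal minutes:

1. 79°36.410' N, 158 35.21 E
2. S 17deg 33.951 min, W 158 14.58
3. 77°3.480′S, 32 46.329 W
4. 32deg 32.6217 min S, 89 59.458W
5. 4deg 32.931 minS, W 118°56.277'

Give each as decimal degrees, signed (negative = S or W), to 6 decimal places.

1. 79.606833, 158.586833
2. -17.565850, -158.243000
3. -77.058000, -32.772150
4. -32.543695, -89.990967
5. -4.548850, -118.937950

Point 1:
  Lat: 36.41′ = 0.606833°; total 79.6068333
  N → positive
  Longitude: 158 + 35.21/60 = 158.5868333
  E ⇒ keep positive
Point 2:
  Lat: 33.951′ = 0.565850°; total 17.5658500
  hemisphere S, so the sign is −
  Longitude: 14.58′ = 0.243000°; total 158.2430000
  W → negative
Point 3:
  φ: 77 + 3.48/60 = 77.0580000
  S → negative
  λ: 32 + 46.329/60 = 32.7721500
  W → negative
Point 4:
  Lat: 32.6217′ = 0.543695°; total 32.5436950
  S ⇒ negate
  Lon: 59.458′ = 0.990967°; total 89.9909667
  W → negative
Point 5:
  Lat: 4 + 32.931/60 = 4.5488500
  hemisphere S, so the sign is −
  λ: 118 + 56.277/60 = 118.9379500
  W ⇒ negate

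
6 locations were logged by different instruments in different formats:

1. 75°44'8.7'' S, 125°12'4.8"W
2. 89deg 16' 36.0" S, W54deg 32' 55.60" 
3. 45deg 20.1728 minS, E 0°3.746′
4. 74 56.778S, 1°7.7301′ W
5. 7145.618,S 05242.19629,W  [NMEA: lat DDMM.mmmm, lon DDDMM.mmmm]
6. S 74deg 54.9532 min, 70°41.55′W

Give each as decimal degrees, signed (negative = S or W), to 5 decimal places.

Point 1:
  φ: 75° + 44/60 + 8.7/3600 = 75 + 0.733333 + 0.002417 = 75.735750
  S ⇒ negate
  λ: 125 + 12/60 + 4.8/3600 = 125.201333
  W ⇒ negate
Point 2:
  Latitude: 89 + 16/60 + 36/3600 = 89.276667
  S ⇒ negate
  Longitude: 54 + 32/60 + 55.6/3600 = 54.548778
  W ⇒ negate
Point 3:
  Lat: 45 + 20.1728/60 = 45.336213
  S → negative
  Lon: 0 + 3.746/60 = 0.062433
  E ⇒ keep positive
Point 4:
  φ: 56.778′ = 0.946300°; total 74.946300
  S ⇒ negate
  Lon: 1 + 7.7301/60 = 1.128835
  W ⇒ negate
Point 5:
  φ: degrees = first 2 digits = 71, minutes = 45.618; 71 + 45.618/60 = 71.760300
  S ⇒ negate
  Lon: degrees = first 3 digits = 52, minutes = 42.19629; 52 + 42.19629/60 = 52.703272
  hemisphere W, so the sign is −
Point 6:
  Lat: 54.9532′ = 0.915887°; total 74.915887
  S ⇒ negate
  Lon: 70 + 41.55/60 = 70.692500
  W → negative

1. -75.73575, -125.20133
2. -89.27667, -54.54878
3. -45.33621, 0.06243
4. -74.94630, -1.12884
5. -71.76030, -52.70327
6. -74.91589, -70.69250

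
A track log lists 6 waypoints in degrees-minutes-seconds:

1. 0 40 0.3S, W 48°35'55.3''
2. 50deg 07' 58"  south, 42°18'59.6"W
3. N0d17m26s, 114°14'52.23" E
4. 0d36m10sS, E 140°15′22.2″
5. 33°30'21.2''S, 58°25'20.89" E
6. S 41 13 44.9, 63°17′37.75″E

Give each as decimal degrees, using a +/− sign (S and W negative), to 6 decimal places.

1. -0.666750, -48.598694
2. -50.132778, -42.316556
3. 0.290556, 114.247842
4. -0.602778, 140.256167
5. -33.505889, 58.422469
6. -41.229139, 63.293819

Point 1:
  Latitude: 40′ + 0.3″ = 40.00500′; 0 + 40.00500/60 = 0.6667500
  hemisphere S, so the sign is −
  Lon: 35′ + 55.3″ = 35.92167′; 48 + 35.92167/60 = 48.5986944
  W ⇒ negate
Point 2:
  φ: 50 + 7/60 + 58/3600 = 50.1327778
  S ⇒ negate
  Longitude: 42 + 18/60 + 59.6/3600 = 42.3165556
  W ⇒ negate
Point 3:
  φ: 0° + 17/60 + 26/3600 = 0 + 0.283333 + 0.007222 = 0.2905556
  N ⇒ keep positive
  Longitude: 114 + 14/60 + 52.23/3600 = 114.2478417
  E ⇒ keep positive
Point 4:
  Latitude: 0 + 36/60 + 10/3600 = 0.6027778
  S → negative
  Longitude: 140° + 15/60 + 22.2/3600 = 140 + 0.250000 + 0.006167 = 140.2561667
  E ⇒ keep positive
Point 5:
  φ: 30′ + 21.2″ = 30.35333′; 33 + 30.35333/60 = 33.5058889
  S ⇒ negate
  Lon: 58 + 25/60 + 20.89/3600 = 58.4224694
  E → positive
Point 6:
  Lat: 41 + 13/60 + 44.9/3600 = 41.2291389
  S → negative
  λ: 63 + 17/60 + 37.75/3600 = 63.2938194
  E ⇒ keep positive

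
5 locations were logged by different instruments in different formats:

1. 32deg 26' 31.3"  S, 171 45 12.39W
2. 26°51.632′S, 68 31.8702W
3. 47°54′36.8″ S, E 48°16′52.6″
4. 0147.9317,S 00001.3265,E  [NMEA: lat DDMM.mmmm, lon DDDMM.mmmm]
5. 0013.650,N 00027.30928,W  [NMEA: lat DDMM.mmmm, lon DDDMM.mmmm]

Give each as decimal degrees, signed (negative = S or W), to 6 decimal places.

1. -32.442028, -171.753442
2. -26.860533, -68.531170
3. -47.910222, 48.281278
4. -1.798862, 0.022108
5. 0.227500, -0.455155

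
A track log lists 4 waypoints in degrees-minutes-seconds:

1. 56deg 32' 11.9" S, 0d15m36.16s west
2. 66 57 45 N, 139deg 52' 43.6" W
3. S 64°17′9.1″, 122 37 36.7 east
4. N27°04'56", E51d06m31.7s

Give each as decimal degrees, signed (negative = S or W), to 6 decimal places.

Point 1:
  Lat: 32′ + 11.9″ = 32.19833′; 56 + 32.19833/60 = 56.5366389
  hemisphere S, so the sign is −
  Lon: 15′ + 36.16″ = 15.60267′; 0 + 15.60267/60 = 0.2600444
  W → negative
Point 2:
  φ: 57′ + 45″ = 57.75000′; 66 + 57.75000/60 = 66.9625000
  N ⇒ keep positive
  Lon: 52′ + 43.6″ = 52.72667′; 139 + 52.72667/60 = 139.8787778
  W ⇒ negate
Point 3:
  Latitude: 64 + 17/60 + 9.1/3600 = 64.2858611
  hemisphere S, so the sign is −
  λ: 37′ + 36.7″ = 37.61167′; 122 + 37.61167/60 = 122.6268611
  E → positive
Point 4:
  Lat: 4′ + 56″ = 4.93333′; 27 + 4.93333/60 = 27.0822222
  N → positive
  Lon: 51° + 6/60 + 31.7/3600 = 51 + 0.100000 + 0.008806 = 51.1088056
  E → positive

1. -56.536639, -0.260044
2. 66.962500, -139.878778
3. -64.285861, 122.626861
4. 27.082222, 51.108806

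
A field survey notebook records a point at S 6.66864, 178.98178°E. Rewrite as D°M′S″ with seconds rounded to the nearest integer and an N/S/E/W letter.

6°40′7″ S, 178°58′54″ E

Lat: 0.668640 × 60 = 40.11840′ → 40′, remainder × 60 = 7.10″
Longitude: 0.981780° → 58.90680′; 0.90680 × 60 = 54.41″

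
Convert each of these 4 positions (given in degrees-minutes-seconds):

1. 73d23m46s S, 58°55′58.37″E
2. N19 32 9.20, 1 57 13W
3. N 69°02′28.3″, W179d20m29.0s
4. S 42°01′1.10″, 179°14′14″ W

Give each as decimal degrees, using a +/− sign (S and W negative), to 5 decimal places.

1. -73.39611, 58.93288
2. 19.53589, -1.95361
3. 69.04119, -179.34139
4. -42.01697, -179.23722

Point 1:
  Latitude: 73° + 23/60 + 46/3600 = 73 + 0.383333 + 0.012778 = 73.396111
  S ⇒ negate
  Lon: 58 + 55/60 + 58.37/3600 = 58.932881
  E ⇒ keep positive
Point 2:
  φ: 19° + 32/60 + 9.2/3600 = 19 + 0.533333 + 0.002556 = 19.535889
  N ⇒ keep positive
  λ: 1° + 57/60 + 13/3600 = 1 + 0.950000 + 0.003611 = 1.953611
  W → negative
Point 3:
  φ: 69 + 2/60 + 28.3/3600 = 69.041194
  N → positive
  λ: 179 + 20/60 + 29/3600 = 179.341389
  W ⇒ negate
Point 4:
  Lat: 42 + 1/60 + 1.1/3600 = 42.016972
  S ⇒ negate
  Lon: 14′ + 14″ = 14.23333′; 179 + 14.23333/60 = 179.237222
  W → negative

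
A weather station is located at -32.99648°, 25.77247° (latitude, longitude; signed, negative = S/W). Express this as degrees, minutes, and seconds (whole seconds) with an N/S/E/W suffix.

Latitude is negative → S; |value| = 32.996480
φ: 0.996480° → 59.78880′; 0.78880 × 60 = 47.33″
Longitude: 0.772470° → 46.34820′; 0.34820 × 60 = 20.89″

32°59′47″ S, 25°46′21″ E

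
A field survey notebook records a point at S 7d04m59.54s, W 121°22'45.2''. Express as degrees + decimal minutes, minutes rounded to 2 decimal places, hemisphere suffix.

Lat: 4 + 59.54/60 = 4.9923′
Longitude: seconds/60 = 0.75333; minutes = 22 + 0.75333 = 22.7533

7° 4.99′ S, 121° 22.75′ W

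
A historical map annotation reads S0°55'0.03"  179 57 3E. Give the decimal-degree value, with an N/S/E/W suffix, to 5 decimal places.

0.91668° S, 179.95083° E

Lat: 0° + 55/60 + 0.03/3600 = 0 + 0.916667 + 0.000008 = 0.916675
λ: 57′ + 3″ = 57.05000′; 179 + 57.05000/60 = 179.950833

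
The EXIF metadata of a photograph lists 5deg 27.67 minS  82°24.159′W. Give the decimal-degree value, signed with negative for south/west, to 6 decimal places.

Latitude: 5 + 27.67/60 = 5.4611667
S ⇒ negate
λ: 24.159′ = 0.402650°; total 82.4026500
W → negative

-5.461167, -82.402650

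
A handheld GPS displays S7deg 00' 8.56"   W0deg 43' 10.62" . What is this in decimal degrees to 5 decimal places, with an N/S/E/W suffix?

7.00238° S, 0.71962° W

Lat: 0′ + 8.56″ = 0.14267′; 7 + 0.14267/60 = 7.002378
Longitude: 0 + 43/60 + 10.62/3600 = 0.719617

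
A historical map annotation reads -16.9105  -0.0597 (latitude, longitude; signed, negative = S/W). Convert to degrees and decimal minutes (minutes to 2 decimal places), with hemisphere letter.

Latitude is negative → S; |value| = 16.910500
φ: fractional part 0.910500 → 54.6300 minutes
Longitude is negative → W; |value| = 0.059700
Lon: 0° + 0.059700 × 60 = 0° 3.5820′

16° 54.63′ S, 0° 3.58′ W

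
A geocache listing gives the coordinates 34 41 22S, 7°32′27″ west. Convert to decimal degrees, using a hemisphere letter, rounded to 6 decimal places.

34.689444° S, 7.540833° W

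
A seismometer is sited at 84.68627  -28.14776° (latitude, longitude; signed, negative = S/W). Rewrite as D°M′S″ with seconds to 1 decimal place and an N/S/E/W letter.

84°41′10.6″ N, 28°08′51.9″ W

φ: 0.686270 × 60 = 41.17620′ → 41′, remainder × 60 = 10.572″
Longitude is negative → W; |value| = 28.147760
Lon: 0.147760° → 8.86560′; 0.86560 × 60 = 51.936″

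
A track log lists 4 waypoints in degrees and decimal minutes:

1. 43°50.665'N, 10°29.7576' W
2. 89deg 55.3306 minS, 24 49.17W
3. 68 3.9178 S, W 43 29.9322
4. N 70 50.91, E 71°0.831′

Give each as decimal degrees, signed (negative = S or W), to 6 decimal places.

1. 43.844417, -10.495960
2. -89.922177, -24.819500
3. -68.065297, -43.498870
4. 70.848500, 71.013850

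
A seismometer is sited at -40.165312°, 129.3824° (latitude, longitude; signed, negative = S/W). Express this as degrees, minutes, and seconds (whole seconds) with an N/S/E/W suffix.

40°09′55″ S, 129°22′57″ E

Latitude is negative → S; |value| = 40.165312
φ: whole degrees 40; 9.91872′ → 9′ and 55.12″
Longitude: 0.382400 × 60 = 22.94400′ → 22′, remainder × 60 = 56.64″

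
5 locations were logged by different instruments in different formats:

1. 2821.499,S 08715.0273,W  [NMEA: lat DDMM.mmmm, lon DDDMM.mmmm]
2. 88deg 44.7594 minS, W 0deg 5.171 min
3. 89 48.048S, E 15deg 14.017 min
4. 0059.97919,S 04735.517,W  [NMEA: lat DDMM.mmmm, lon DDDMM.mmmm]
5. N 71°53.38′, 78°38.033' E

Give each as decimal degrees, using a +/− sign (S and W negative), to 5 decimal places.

Point 1:
  Lat: degrees = first 2 digits = 28, minutes = 21.499; 28 + 21.499/60 = 28.358317
  S ⇒ negate
  Lon: degrees = first 3 digits = 87, minutes = 15.0273; 87 + 15.0273/60 = 87.250455
  W ⇒ negate
Point 2:
  φ: 44.7594′ = 0.745990°; total 88.745990
  hemisphere S, so the sign is −
  λ: 0 + 5.171/60 = 0.086183
  hemisphere W, so the sign is −
Point 3:
  Lat: 48.048′ = 0.800800°; total 89.800800
  hemisphere S, so the sign is −
  λ: 14.017′ = 0.233617°; total 15.233617
  E ⇒ keep positive
Point 4:
  φ: split at 2 digits → 00° and 59.97919′; 0 + 59.97919/60 = 0.999653
  hemisphere S, so the sign is −
  λ: split at 3 digits → 047° and 35.517′; 47 + 35.517/60 = 47.591950
  W → negative
Point 5:
  Lat: 53.38′ = 0.889667°; total 71.889667
  N → positive
  Lon: 78 + 38.033/60 = 78.633883
  E ⇒ keep positive

1. -28.35832, -87.25046
2. -88.74599, -0.08618
3. -89.80080, 15.23362
4. -0.99965, -47.59195
5. 71.88967, 78.63388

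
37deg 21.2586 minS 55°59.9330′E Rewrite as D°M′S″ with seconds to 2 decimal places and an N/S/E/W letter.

φ: 21.25860′ → 21′ and 0.25860 × 60 = 15.5160″
λ: fractional minutes 0.93300 × 60 = 55.9800″

37°21′15.52″ S, 55°59′55.98″ E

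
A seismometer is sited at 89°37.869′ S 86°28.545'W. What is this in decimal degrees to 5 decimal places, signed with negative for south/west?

Latitude: 37.869′ = 0.631150°; total 89.631150
S ⇒ negate
λ: 28.545′ = 0.475750°; total 86.475750
W ⇒ negate

-89.63115, -86.47575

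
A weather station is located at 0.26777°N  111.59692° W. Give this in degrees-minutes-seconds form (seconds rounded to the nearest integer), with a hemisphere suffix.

φ: 0.267770° → 16.06620′; 0.06620 × 60 = 3.97″
Longitude: whole degrees 111; 35.81520′ → 35′ and 48.91″

0°16′4″ N, 111°35′49″ W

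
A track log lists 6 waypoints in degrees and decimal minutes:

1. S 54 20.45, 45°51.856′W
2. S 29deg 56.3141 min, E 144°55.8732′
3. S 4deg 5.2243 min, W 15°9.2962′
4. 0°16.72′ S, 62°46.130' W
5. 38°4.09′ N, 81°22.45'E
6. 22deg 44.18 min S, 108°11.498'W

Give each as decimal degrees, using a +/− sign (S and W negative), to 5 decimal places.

Point 1:
  φ: 54 + 20.45/60 = 54.340833
  S → negative
  Longitude: 45 + 51.856/60 = 45.864267
  W ⇒ negate
Point 2:
  Lat: 29 + 56.3141/60 = 29.938568
  S → negative
  λ: 55.8732′ = 0.931220°; total 144.931220
  E → positive
Point 3:
  Latitude: 4 + 5.2243/60 = 4.087072
  S ⇒ negate
  Longitude: 9.2962′ = 0.154937°; total 15.154937
  hemisphere W, so the sign is −
Point 4:
  Lat: 0 + 16.72/60 = 0.278667
  hemisphere S, so the sign is −
  Lon: 62 + 46.13/60 = 62.768833
  W → negative
Point 5:
  φ: 38 + 4.09/60 = 38.068167
  N → positive
  Longitude: 81 + 22.45/60 = 81.374167
  E ⇒ keep positive
Point 6:
  Latitude: 44.18′ = 0.736333°; total 22.736333
  S ⇒ negate
  λ: 11.498′ = 0.191633°; total 108.191633
  W ⇒ negate

1. -54.34083, -45.86427
2. -29.93857, 144.93122
3. -4.08707, -15.15494
4. -0.27867, -62.76883
5. 38.06817, 81.37417
6. -22.73633, -108.19163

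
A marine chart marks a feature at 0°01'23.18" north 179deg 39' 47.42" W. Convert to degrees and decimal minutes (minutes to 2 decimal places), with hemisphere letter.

φ: seconds/60 = 0.38633; minutes = 1 + 0.38633 = 1.3863
Longitude: 39 + 47.42/60 = 39.7903′

0° 1.39′ N, 179° 39.79′ W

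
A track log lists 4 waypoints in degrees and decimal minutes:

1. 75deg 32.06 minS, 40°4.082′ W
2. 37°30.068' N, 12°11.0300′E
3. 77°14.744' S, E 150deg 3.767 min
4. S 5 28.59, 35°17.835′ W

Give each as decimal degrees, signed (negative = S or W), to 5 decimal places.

Point 1:
  Lat: 32.06′ = 0.534333°; total 75.534333
  S ⇒ negate
  Lon: 40 + 4.082/60 = 40.068033
  hemisphere W, so the sign is −
Point 2:
  φ: 37 + 30.068/60 = 37.501133
  N ⇒ keep positive
  Longitude: 12 + 11.03/60 = 12.183833
  E ⇒ keep positive
Point 3:
  φ: 14.744′ = 0.245733°; total 77.245733
  S ⇒ negate
  λ: 3.767′ = 0.062783°; total 150.062783
  E → positive
Point 4:
  φ: 28.59′ = 0.476500°; total 5.476500
  hemisphere S, so the sign is −
  Lon: 17.835′ = 0.297250°; total 35.297250
  W → negative

1. -75.53433, -40.06803
2. 37.50113, 12.18383
3. -77.24573, 150.06278
4. -5.47650, -35.29725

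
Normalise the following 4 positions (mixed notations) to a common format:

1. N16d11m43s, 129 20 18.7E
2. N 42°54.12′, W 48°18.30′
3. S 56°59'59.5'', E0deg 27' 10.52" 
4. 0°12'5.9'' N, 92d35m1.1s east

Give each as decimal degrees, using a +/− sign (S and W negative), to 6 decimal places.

Point 1:
  φ: 16° + 11/60 + 43/3600 = 16 + 0.183333 + 0.011944 = 16.1952778
  N ⇒ keep positive
  Longitude: 129° + 20/60 + 18.7/3600 = 129 + 0.333333 + 0.005194 = 129.3385278
  E ⇒ keep positive
Point 2:
  φ: 54.12′ = 0.902000°; total 42.9020000
  N → positive
  Longitude: 18.3′ = 0.305000°; total 48.3050000
  hemisphere W, so the sign is −
Point 3:
  Latitude: 56° + 59/60 + 59.5/3600 = 56 + 0.983333 + 0.016528 = 56.9998611
  hemisphere S, so the sign is −
  Longitude: 0° + 27/60 + 10.52/3600 = 0 + 0.450000 + 0.002922 = 0.4529222
  E → positive
Point 4:
  Lat: 0 + 12/60 + 5.9/3600 = 0.2016389
  N ⇒ keep positive
  Lon: 92 + 35/60 + 1.1/3600 = 92.5836389
  E → positive

1. 16.195278, 129.338528
2. 42.902000, -48.305000
3. -56.999861, 0.452922
4. 0.201639, 92.583639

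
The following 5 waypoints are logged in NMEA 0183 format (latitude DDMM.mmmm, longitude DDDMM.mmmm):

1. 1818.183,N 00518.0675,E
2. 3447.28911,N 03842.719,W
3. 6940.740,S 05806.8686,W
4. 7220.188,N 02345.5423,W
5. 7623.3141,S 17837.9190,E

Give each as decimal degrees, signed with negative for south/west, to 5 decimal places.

1. 18.30305, 5.30113
2. 34.78815, -38.71198
3. -69.67900, -58.11448
4. 72.33647, -23.75904
5. -76.38857, 178.63198

Point 1:
  φ: degrees = first 2 digits = 18, minutes = 18.183; 18 + 18.183/60 = 18.303050
  N → positive
  λ: split at 3 digits → 005° and 18.0675′; 5 + 18.0675/60 = 5.301125
  E ⇒ keep positive
Point 2:
  Lat: degrees = first 2 digits = 34, minutes = 47.28911; 34 + 47.28911/60 = 34.788152
  N ⇒ keep positive
  Lon: split at 3 digits → 038° and 42.719′; 38 + 42.719/60 = 38.711983
  W ⇒ negate
Point 3:
  Lat: degrees = first 2 digits = 69, minutes = 40.74; 69 + 40.74/60 = 69.679000
  S → negative
  Lon: split at 3 digits → 058° and 6.8686′; 58 + 6.8686/60 = 58.114477
  W → negative
Point 4:
  φ: degrees = first 2 digits = 72, minutes = 20.188; 72 + 20.188/60 = 72.336467
  N → positive
  Lon: split at 3 digits → 023° and 45.5423′; 23 + 45.5423/60 = 23.759038
  hemisphere W, so the sign is −
Point 5:
  Lat: split at 2 digits → 76° and 23.3141′; 76 + 23.3141/60 = 76.388568
  hemisphere S, so the sign is −
  λ: degrees = first 3 digits = 178, minutes = 37.919; 178 + 37.919/60 = 178.631983
  E ⇒ keep positive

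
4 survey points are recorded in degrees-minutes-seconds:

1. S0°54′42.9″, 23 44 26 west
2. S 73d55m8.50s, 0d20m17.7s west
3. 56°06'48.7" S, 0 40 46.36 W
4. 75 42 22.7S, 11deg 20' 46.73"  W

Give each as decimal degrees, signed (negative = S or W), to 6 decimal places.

Point 1:
  Latitude: 0° + 54/60 + 42.9/3600 = 0 + 0.900000 + 0.011917 = 0.9119167
  S ⇒ negate
  Longitude: 23 + 44/60 + 26/3600 = 23.7405556
  W → negative
Point 2:
  Lat: 73° + 55/60 + 8.5/3600 = 73 + 0.916667 + 0.002361 = 73.9190278
  hemisphere S, so the sign is −
  Lon: 0 + 20/60 + 17.7/3600 = 0.3382500
  W → negative
Point 3:
  Latitude: 56° + 6/60 + 48.7/3600 = 56 + 0.100000 + 0.013528 = 56.1135278
  S → negative
  Longitude: 0° + 40/60 + 46.36/3600 = 0 + 0.666667 + 0.012878 = 0.6795444
  W → negative
Point 4:
  Latitude: 42′ + 22.7″ = 42.37833′; 75 + 42.37833/60 = 75.7063056
  hemisphere S, so the sign is −
  Lon: 20′ + 46.73″ = 20.77883′; 11 + 20.77883/60 = 11.3463139
  hemisphere W, so the sign is −

1. -0.911917, -23.740556
2. -73.919028, -0.338250
3. -56.113528, -0.679544
4. -75.706306, -11.346314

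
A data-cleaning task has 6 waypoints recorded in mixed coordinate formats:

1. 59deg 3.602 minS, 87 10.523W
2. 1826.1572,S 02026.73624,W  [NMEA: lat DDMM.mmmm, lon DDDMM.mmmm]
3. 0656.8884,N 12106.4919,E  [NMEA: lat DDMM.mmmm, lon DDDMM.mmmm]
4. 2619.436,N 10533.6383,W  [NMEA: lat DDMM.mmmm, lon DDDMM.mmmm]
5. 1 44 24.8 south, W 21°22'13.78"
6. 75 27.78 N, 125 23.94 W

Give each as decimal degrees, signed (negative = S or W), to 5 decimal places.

Point 1:
  φ: 3.602′ = 0.060033°; total 59.060033
  hemisphere S, so the sign is −
  Longitude: 10.523′ = 0.175383°; total 87.175383
  W → negative
Point 2:
  Lat: split at 2 digits → 18° and 26.1572′; 18 + 26.1572/60 = 18.435953
  S ⇒ negate
  λ: degrees = first 3 digits = 20, minutes = 26.73624; 20 + 26.73624/60 = 20.445604
  W ⇒ negate
Point 3:
  Lat: split at 2 digits → 06° and 56.8884′; 6 + 56.8884/60 = 6.948140
  N ⇒ keep positive
  Lon: degrees = first 3 digits = 121, minutes = 6.4919; 121 + 6.4919/60 = 121.108198
  E ⇒ keep positive
Point 4:
  Lat: degrees = first 2 digits = 26, minutes = 19.436; 26 + 19.436/60 = 26.323933
  N ⇒ keep positive
  Longitude: split at 3 digits → 105° and 33.6383′; 105 + 33.6383/60 = 105.560638
  W → negative
Point 5:
  Lat: 1 + 44/60 + 24.8/3600 = 1.740222
  S ⇒ negate
  Lon: 21° + 22/60 + 13.78/3600 = 21 + 0.366667 + 0.003828 = 21.370494
  hemisphere W, so the sign is −
Point 6:
  φ: 75 + 27.78/60 = 75.463000
  N → positive
  Lon: 125 + 23.94/60 = 125.399000
  W ⇒ negate

1. -59.06003, -87.17538
2. -18.43595, -20.44560
3. 6.94814, 121.10820
4. 26.32393, -105.56064
5. -1.74022, -21.37049
6. 75.46300, -125.39900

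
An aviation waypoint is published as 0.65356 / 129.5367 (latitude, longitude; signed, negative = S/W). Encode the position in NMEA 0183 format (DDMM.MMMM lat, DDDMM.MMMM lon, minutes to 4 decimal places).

0039.2136,N / 12932.2020,E

Lat: fractional part 0.653560 → 39.213600 minutes
Longitude: minutes = (129.536700 − 129) × 60 = 32.202000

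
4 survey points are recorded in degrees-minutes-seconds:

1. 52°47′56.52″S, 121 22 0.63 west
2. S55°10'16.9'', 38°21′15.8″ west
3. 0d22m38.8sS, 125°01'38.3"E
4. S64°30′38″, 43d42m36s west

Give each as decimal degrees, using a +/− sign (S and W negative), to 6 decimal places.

Point 1:
  Latitude: 52° + 47/60 + 56.52/3600 = 52 + 0.783333 + 0.015700 = 52.7990333
  S ⇒ negate
  λ: 121 + 22/60 + 0.63/3600 = 121.3668417
  W ⇒ negate
Point 2:
  φ: 10′ + 16.9″ = 10.28167′; 55 + 10.28167/60 = 55.1713611
  S ⇒ negate
  Longitude: 38 + 21/60 + 15.8/3600 = 38.3543889
  W → negative
Point 3:
  φ: 0 + 22/60 + 38.8/3600 = 0.3774444
  hemisphere S, so the sign is −
  Longitude: 125 + 1/60 + 38.3/3600 = 125.0273056
  E → positive
Point 4:
  Lat: 64 + 30/60 + 38/3600 = 64.5105556
  S → negative
  Longitude: 43° + 42/60 + 36/3600 = 43 + 0.700000 + 0.010000 = 43.7100000
  hemisphere W, so the sign is −

1. -52.799033, -121.366842
2. -55.171361, -38.354389
3. -0.377444, 125.027306
4. -64.510556, -43.710000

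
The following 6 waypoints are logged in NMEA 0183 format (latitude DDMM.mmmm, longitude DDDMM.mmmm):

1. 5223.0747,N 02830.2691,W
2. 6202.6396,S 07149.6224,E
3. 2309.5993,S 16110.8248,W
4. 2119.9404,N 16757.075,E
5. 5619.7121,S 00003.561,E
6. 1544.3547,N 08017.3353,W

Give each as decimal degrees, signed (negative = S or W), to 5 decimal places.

Point 1:
  Lat: degrees = first 2 digits = 52, minutes = 23.0747; 52 + 23.0747/60 = 52.384578
  N ⇒ keep positive
  λ: degrees = first 3 digits = 28, minutes = 30.2691; 28 + 30.2691/60 = 28.504485
  hemisphere W, so the sign is −
Point 2:
  φ: split at 2 digits → 62° and 2.6396′; 62 + 2.6396/60 = 62.043993
  hemisphere S, so the sign is −
  Lon: degrees = first 3 digits = 71, minutes = 49.6224; 71 + 49.6224/60 = 71.827040
  E ⇒ keep positive
Point 3:
  φ: degrees = first 2 digits = 23, minutes = 9.5993; 23 + 9.5993/60 = 23.159988
  S → negative
  Lon: split at 3 digits → 161° and 10.8248′; 161 + 10.8248/60 = 161.180413
  W → negative
Point 4:
  Latitude: degrees = first 2 digits = 21, minutes = 19.9404; 21 + 19.9404/60 = 21.332340
  N ⇒ keep positive
  Longitude: degrees = first 3 digits = 167, minutes = 57.075; 167 + 57.075/60 = 167.951250
  E → positive
Point 5:
  φ: degrees = first 2 digits = 56, minutes = 19.7121; 56 + 19.7121/60 = 56.328535
  S ⇒ negate
  Longitude: degrees = first 3 digits = 0, minutes = 3.561; 0 + 3.561/60 = 0.059350
  E → positive
Point 6:
  Lat: split at 2 digits → 15° and 44.3547′; 15 + 44.3547/60 = 15.739245
  N → positive
  Longitude: split at 3 digits → 080° and 17.3353′; 80 + 17.3353/60 = 80.288922
  W → negative

1. 52.38458, -28.50449
2. -62.04399, 71.82704
3. -23.15999, -161.18041
4. 21.33234, 167.95125
5. -56.32854, 0.05935
6. 15.73925, -80.28892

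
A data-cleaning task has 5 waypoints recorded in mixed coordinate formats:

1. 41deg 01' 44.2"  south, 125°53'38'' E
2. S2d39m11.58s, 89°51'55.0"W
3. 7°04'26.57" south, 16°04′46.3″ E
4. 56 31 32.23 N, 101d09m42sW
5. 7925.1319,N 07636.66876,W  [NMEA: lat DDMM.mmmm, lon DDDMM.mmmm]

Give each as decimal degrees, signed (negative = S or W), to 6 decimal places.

Point 1:
  Lat: 41° + 1/60 + 44.2/3600 = 41 + 0.016667 + 0.012278 = 41.0289444
  S ⇒ negate
  Longitude: 125° + 53/60 + 38/3600 = 125 + 0.883333 + 0.010556 = 125.8938889
  E → positive
Point 2:
  Lat: 2 + 39/60 + 11.58/3600 = 2.6532167
  S → negative
  Longitude: 89 + 51/60 + 55/3600 = 89.8652778
  hemisphere W, so the sign is −
Point 3:
  φ: 7 + 4/60 + 26.57/3600 = 7.0740472
  hemisphere S, so the sign is −
  Longitude: 16 + 4/60 + 46.3/3600 = 16.0795278
  E ⇒ keep positive
Point 4:
  φ: 31′ + 32.23″ = 31.53717′; 56 + 31.53717/60 = 56.5256194
  N ⇒ keep positive
  Lon: 9′ + 42″ = 9.70000′; 101 + 9.70000/60 = 101.1616667
  hemisphere W, so the sign is −
Point 5:
  Latitude: degrees = first 2 digits = 79, minutes = 25.1319; 79 + 25.1319/60 = 79.4188650
  N ⇒ keep positive
  Longitude: degrees = first 3 digits = 76, minutes = 36.66876; 76 + 36.66876/60 = 76.6111460
  W ⇒ negate

1. -41.028944, 125.893889
2. -2.653217, -89.865278
3. -7.074047, 16.079528
4. 56.525619, -101.161667
5. 79.418865, -76.611146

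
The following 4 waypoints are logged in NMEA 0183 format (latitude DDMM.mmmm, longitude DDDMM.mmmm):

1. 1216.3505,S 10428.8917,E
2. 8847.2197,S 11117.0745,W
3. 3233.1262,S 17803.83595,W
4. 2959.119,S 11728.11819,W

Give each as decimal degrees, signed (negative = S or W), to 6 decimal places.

1. -12.272508, 104.481528
2. -88.786995, -111.284575
3. -32.552103, -178.063933
4. -29.985317, -117.468637

Point 1:
  Lat: degrees = first 2 digits = 12, minutes = 16.3505; 12 + 16.3505/60 = 12.2725083
  hemisphere S, so the sign is −
  Lon: degrees = first 3 digits = 104, minutes = 28.8917; 104 + 28.8917/60 = 104.4815283
  E → positive
Point 2:
  Lat: degrees = first 2 digits = 88, minutes = 47.2197; 88 + 47.2197/60 = 88.7869950
  S → negative
  Longitude: split at 3 digits → 111° and 17.0745′; 111 + 17.0745/60 = 111.2845750
  W ⇒ negate
Point 3:
  Lat: degrees = first 2 digits = 32, minutes = 33.1262; 32 + 33.1262/60 = 32.5521033
  S → negative
  Longitude: split at 3 digits → 178° and 3.83595′; 178 + 3.83595/60 = 178.0639325
  W → negative
Point 4:
  Latitude: degrees = first 2 digits = 29, minutes = 59.119; 29 + 59.119/60 = 29.9853167
  S ⇒ negate
  Lon: degrees = first 3 digits = 117, minutes = 28.11819; 117 + 28.11819/60 = 117.4686365
  hemisphere W, so the sign is −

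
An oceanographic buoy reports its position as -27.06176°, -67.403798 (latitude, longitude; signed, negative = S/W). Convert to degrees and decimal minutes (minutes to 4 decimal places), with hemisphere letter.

Latitude is negative → S; |value| = 27.061760
Latitude: minutes = (27.061760 − 27) × 60 = 3.705600
Longitude is negative → W; |value| = 67.403798
λ: 67° + 0.403798 × 60 = 67° 24.227880′

27° 3.7056′ S, 67° 24.2279′ W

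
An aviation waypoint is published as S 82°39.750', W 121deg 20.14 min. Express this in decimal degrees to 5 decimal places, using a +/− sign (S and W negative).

φ: 39.75′ = 0.662500°; total 82.662500
S ⇒ negate
Longitude: 20.14′ = 0.335667°; total 121.335667
W ⇒ negate

-82.66250, -121.33567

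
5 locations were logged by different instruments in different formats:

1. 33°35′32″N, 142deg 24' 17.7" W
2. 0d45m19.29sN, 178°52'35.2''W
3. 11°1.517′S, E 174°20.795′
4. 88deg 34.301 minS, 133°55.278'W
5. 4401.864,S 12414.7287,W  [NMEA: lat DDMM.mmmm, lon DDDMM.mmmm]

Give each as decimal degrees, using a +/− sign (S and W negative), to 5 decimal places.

Point 1:
  Latitude: 33° + 35/60 + 32/3600 = 33 + 0.583333 + 0.008889 = 33.592222
  N → positive
  Longitude: 142 + 24/60 + 17.7/3600 = 142.404917
  W ⇒ negate
Point 2:
  φ: 0° + 45/60 + 19.29/3600 = 0 + 0.750000 + 0.005358 = 0.755358
  N ⇒ keep positive
  Longitude: 178° + 52/60 + 35.2/3600 = 178 + 0.866667 + 0.009778 = 178.876444
  hemisphere W, so the sign is −
Point 3:
  φ: 11 + 1.517/60 = 11.025283
  S → negative
  Longitude: 174 + 20.795/60 = 174.346583
  E → positive
Point 4:
  Latitude: 34.301′ = 0.571683°; total 88.571683
  S ⇒ negate
  Longitude: 55.278′ = 0.921300°; total 133.921300
  hemisphere W, so the sign is −
Point 5:
  Lat: split at 2 digits → 44° and 1.864′; 44 + 1.864/60 = 44.031067
  S ⇒ negate
  Lon: split at 3 digits → 124° and 14.7287′; 124 + 14.7287/60 = 124.245478
  W ⇒ negate

1. 33.59222, -142.40492
2. 0.75536, -178.87644
3. -11.02528, 174.34658
4. -88.57168, -133.92130
5. -44.03107, -124.24548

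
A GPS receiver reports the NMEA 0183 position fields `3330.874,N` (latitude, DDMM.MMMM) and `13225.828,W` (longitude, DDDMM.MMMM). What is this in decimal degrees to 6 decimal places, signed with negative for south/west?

33.514567, -132.430467

φ: split at 2 digits → 33° and 30.874′; 33 + 30.874/60 = 33.5145667
N ⇒ keep positive
λ: degrees = first 3 digits = 132, minutes = 25.828; 132 + 25.828/60 = 132.4304667
W → negative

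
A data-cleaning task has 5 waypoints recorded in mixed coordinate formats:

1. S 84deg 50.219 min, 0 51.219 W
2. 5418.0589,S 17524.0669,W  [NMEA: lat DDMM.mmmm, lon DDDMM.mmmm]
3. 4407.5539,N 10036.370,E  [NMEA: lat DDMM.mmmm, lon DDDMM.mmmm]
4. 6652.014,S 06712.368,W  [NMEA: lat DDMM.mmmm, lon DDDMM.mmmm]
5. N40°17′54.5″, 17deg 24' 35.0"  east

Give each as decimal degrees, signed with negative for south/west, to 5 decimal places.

1. -84.83698, -0.85365
2. -54.30098, -175.40112
3. 44.12590, 100.60617
4. -66.86690, -67.20613
5. 40.29847, 17.40972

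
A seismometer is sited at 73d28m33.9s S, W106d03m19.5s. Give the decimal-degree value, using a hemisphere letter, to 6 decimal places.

73.476083° S, 106.055417° W

Lat: 28′ + 33.9″ = 28.56500′; 73 + 28.56500/60 = 73.4760833
Longitude: 106 + 3/60 + 19.5/3600 = 106.0554167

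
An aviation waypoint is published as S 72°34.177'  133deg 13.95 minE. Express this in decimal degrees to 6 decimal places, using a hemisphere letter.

Latitude: 72 + 34.177/60 = 72.5696167
Longitude: 13.95′ = 0.232500°; total 133.2325000

72.569617° S, 133.232500° E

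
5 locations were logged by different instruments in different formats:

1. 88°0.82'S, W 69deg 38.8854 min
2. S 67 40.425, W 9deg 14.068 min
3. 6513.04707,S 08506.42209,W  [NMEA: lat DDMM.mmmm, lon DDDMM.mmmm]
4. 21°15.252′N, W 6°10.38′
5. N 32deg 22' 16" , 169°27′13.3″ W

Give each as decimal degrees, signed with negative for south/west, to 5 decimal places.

1. -88.01367, -69.64809
2. -67.67375, -9.23447
3. -65.21745, -85.10703
4. 21.25420, -6.17300
5. 32.37111, -169.45369

Point 1:
  Lat: 88 + 0.82/60 = 88.013667
  hemisphere S, so the sign is −
  λ: 69 + 38.8854/60 = 69.648090
  W ⇒ negate
Point 2:
  Lat: 40.425′ = 0.673750°; total 67.673750
  hemisphere S, so the sign is −
  Lon: 9 + 14.068/60 = 9.234467
  W → negative
Point 3:
  Lat: split at 2 digits → 65° and 13.04707′; 65 + 13.04707/60 = 65.217451
  hemisphere S, so the sign is −
  λ: split at 3 digits → 085° and 6.42209′; 85 + 6.42209/60 = 85.107035
  W → negative
Point 4:
  φ: 15.252′ = 0.254200°; total 21.254200
  N ⇒ keep positive
  λ: 6 + 10.38/60 = 6.173000
  W → negative
Point 5:
  Lat: 32 + 22/60 + 16/3600 = 32.371111
  N ⇒ keep positive
  λ: 169 + 27/60 + 13.3/3600 = 169.453694
  hemisphere W, so the sign is −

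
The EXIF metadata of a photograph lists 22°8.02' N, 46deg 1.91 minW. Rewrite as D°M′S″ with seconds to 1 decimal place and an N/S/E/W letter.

Lat: 8.02000′ → 8′ and 0.02000 × 60 = 1.200″
λ: 1.91000′ → 1′ and 0.91000 × 60 = 54.600″

22°08′1.2″ N, 46°01′54.6″ W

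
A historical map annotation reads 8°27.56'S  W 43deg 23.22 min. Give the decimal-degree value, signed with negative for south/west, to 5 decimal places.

Latitude: 27.56′ = 0.459333°; total 8.459333
S ⇒ negate
λ: 23.22′ = 0.387000°; total 43.387000
W → negative

-8.45933, -43.38700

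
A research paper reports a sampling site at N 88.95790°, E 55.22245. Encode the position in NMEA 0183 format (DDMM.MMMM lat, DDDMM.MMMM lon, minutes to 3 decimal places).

Latitude: minutes = (88.957900 − 88) × 60 = 57.47400
Lon: 55° + 0.222450 × 60 = 55° 13.34700′

8857.474,N / 05513.347,E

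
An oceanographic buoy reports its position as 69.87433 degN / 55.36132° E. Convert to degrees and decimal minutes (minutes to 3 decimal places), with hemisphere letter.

69° 52.460′ N, 55° 21.679′ E

Lat: 69° + 0.874330 × 60 = 69° 52.45980′
λ: minutes = (55.361320 − 55) × 60 = 21.67920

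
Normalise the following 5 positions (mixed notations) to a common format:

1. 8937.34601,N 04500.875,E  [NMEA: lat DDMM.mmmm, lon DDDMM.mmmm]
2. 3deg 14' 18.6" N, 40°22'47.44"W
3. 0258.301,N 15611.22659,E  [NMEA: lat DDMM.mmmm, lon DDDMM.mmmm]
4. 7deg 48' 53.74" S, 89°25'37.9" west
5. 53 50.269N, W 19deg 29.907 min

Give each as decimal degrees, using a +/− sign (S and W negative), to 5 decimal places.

1. 89.62243, 45.01458
2. 3.23850, -40.37984
3. 2.97168, 156.18711
4. -7.81493, -89.42719
5. 53.83782, -19.49845

Point 1:
  Lat: split at 2 digits → 89° and 37.34601′; 89 + 37.34601/60 = 89.622434
  N → positive
  Lon: split at 3 digits → 045° and 0.875′; 45 + 0.875/60 = 45.014583
  E → positive
Point 2:
  Lat: 3 + 14/60 + 18.6/3600 = 3.238500
  N ⇒ keep positive
  Longitude: 40° + 22/60 + 47.44/3600 = 40 + 0.366667 + 0.013178 = 40.379844
  hemisphere W, so the sign is −
Point 3:
  Latitude: split at 2 digits → 02° and 58.301′; 2 + 58.301/60 = 2.971683
  N → positive
  λ: degrees = first 3 digits = 156, minutes = 11.22659; 156 + 11.22659/60 = 156.187110
  E ⇒ keep positive
Point 4:
  Lat: 7 + 48/60 + 53.74/3600 = 7.814928
  S → negative
  Longitude: 25′ + 37.9″ = 25.63167′; 89 + 25.63167/60 = 89.427194
  hemisphere W, so the sign is −
Point 5:
  Lat: 50.269′ = 0.837817°; total 53.837817
  N ⇒ keep positive
  λ: 19 + 29.907/60 = 19.498450
  W ⇒ negate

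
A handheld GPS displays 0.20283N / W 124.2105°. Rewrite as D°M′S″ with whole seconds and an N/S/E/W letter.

0°12′10″ N, 124°12′38″ W

Latitude: 0.202830 × 60 = 12.16980′ → 12′, remainder × 60 = 10.19″
λ: 0.210500 × 60 = 12.63000′ → 12′, remainder × 60 = 37.80″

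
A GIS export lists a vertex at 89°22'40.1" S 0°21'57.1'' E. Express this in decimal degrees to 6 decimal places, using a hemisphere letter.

89.377806° S, 0.365861° E

φ: 89° + 22/60 + 40.1/3600 = 89 + 0.366667 + 0.011139 = 89.3778056
λ: 21′ + 57.1″ = 21.95167′; 0 + 21.95167/60 = 0.3658611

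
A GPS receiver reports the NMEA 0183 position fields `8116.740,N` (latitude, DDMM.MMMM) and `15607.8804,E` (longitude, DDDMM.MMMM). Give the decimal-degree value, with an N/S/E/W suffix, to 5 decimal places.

φ: degrees = first 2 digits = 81, minutes = 16.74; 81 + 16.74/60 = 81.279000
Longitude: degrees = first 3 digits = 156, minutes = 7.8804; 156 + 7.8804/60 = 156.131340

81.27900° N, 156.13134° E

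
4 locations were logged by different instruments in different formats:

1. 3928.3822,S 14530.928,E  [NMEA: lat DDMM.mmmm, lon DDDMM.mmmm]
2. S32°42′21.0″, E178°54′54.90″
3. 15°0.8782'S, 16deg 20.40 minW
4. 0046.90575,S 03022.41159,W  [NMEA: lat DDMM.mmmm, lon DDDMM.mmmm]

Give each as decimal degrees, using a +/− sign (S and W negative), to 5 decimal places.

Point 1:
  Latitude: degrees = first 2 digits = 39, minutes = 28.3822; 39 + 28.3822/60 = 39.473037
  S → negative
  Longitude: degrees = first 3 digits = 145, minutes = 30.928; 145 + 30.928/60 = 145.515467
  E → positive
Point 2:
  φ: 32 + 42/60 + 21/3600 = 32.705833
  S ⇒ negate
  Lon: 54′ + 54.9″ = 54.91500′; 178 + 54.91500/60 = 178.915250
  E → positive
Point 3:
  Latitude: 0.8782′ = 0.014637°; total 15.014637
  S → negative
  λ: 16 + 20.4/60 = 16.340000
  W ⇒ negate
Point 4:
  Lat: degrees = first 2 digits = 0, minutes = 46.90575; 0 + 46.90575/60 = 0.781763
  S ⇒ negate
  Longitude: split at 3 digits → 030° and 22.41159′; 30 + 22.41159/60 = 30.373527
  W → negative

1. -39.47304, 145.51547
2. -32.70583, 178.91525
3. -15.01464, -16.34000
4. -0.78176, -30.37353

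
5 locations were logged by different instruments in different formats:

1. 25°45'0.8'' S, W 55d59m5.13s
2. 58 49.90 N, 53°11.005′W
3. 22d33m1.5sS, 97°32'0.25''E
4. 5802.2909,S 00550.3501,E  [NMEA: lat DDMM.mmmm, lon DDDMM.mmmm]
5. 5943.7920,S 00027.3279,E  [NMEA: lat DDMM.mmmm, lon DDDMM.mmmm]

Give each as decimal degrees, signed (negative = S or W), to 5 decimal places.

1. -25.75022, -55.98476
2. 58.83167, -53.18342
3. -22.55042, 97.53340
4. -58.03818, 5.83917
5. -59.72987, 0.45547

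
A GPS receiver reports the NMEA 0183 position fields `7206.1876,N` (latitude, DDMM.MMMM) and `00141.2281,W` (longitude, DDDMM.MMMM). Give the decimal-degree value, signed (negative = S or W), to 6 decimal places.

72.103127, -1.687135

Latitude: degrees = first 2 digits = 72, minutes = 6.1876; 72 + 6.1876/60 = 72.1031267
N → positive
Longitude: split at 3 digits → 001° and 41.2281′; 1 + 41.2281/60 = 1.6871350
W → negative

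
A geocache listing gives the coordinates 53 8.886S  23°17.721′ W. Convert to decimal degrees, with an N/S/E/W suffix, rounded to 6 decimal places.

53.148100° S, 23.295350° W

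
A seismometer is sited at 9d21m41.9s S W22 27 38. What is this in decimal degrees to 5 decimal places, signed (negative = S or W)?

φ: 21′ + 41.9″ = 21.69833′; 9 + 21.69833/60 = 9.361639
hemisphere S, so the sign is −
Lon: 22 + 27/60 + 38/3600 = 22.460556
hemisphere W, so the sign is −

-9.36164, -22.46056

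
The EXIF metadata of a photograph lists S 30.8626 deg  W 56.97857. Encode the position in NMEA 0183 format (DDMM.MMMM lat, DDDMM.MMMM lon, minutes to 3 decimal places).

3051.756,S / 05658.714,W

Latitude: 30° + 0.862600 × 60 = 30° 51.75600′
λ: fractional part 0.978570 → 58.71420 minutes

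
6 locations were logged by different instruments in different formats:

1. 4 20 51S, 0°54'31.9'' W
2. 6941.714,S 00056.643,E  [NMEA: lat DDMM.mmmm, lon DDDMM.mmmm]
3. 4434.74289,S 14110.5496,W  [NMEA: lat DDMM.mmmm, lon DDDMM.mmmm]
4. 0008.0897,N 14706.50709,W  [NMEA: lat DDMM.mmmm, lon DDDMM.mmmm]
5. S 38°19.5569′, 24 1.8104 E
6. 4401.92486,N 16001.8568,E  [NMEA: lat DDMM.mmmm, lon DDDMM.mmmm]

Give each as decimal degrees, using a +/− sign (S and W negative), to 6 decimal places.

1. -4.347500, -0.908861
2. -69.695233, 0.944050
3. -44.579048, -141.175827
4. 0.134828, -147.108452
5. -38.325948, 24.030173
6. 44.032081, 160.030947

Point 1:
  Lat: 4 + 20/60 + 51/3600 = 4.3475000
  S ⇒ negate
  λ: 0 + 54/60 + 31.9/3600 = 0.9088611
  W ⇒ negate
Point 2:
  φ: degrees = first 2 digits = 69, minutes = 41.714; 69 + 41.714/60 = 69.6952333
  S ⇒ negate
  Lon: degrees = first 3 digits = 0, minutes = 56.643; 0 + 56.643/60 = 0.9440500
  E → positive
Point 3:
  φ: degrees = first 2 digits = 44, minutes = 34.74289; 44 + 34.74289/60 = 44.5790482
  S → negative
  λ: split at 3 digits → 141° and 10.5496′; 141 + 10.5496/60 = 141.1758267
  W → negative
Point 4:
  Lat: degrees = first 2 digits = 0, minutes = 8.0897; 0 + 8.0897/60 = 0.1348283
  N ⇒ keep positive
  λ: split at 3 digits → 147° and 6.50709′; 147 + 6.50709/60 = 147.1084515
  W → negative
Point 5:
  φ: 19.5569′ = 0.325948°; total 38.3259483
  S → negative
  Lon: 24 + 1.8104/60 = 24.0301733
  E → positive
Point 6:
  Lat: degrees = first 2 digits = 44, minutes = 1.92486; 44 + 1.92486/60 = 44.0320810
  N ⇒ keep positive
  λ: split at 3 digits → 160° and 1.8568′; 160 + 1.8568/60 = 160.0309467
  E ⇒ keep positive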